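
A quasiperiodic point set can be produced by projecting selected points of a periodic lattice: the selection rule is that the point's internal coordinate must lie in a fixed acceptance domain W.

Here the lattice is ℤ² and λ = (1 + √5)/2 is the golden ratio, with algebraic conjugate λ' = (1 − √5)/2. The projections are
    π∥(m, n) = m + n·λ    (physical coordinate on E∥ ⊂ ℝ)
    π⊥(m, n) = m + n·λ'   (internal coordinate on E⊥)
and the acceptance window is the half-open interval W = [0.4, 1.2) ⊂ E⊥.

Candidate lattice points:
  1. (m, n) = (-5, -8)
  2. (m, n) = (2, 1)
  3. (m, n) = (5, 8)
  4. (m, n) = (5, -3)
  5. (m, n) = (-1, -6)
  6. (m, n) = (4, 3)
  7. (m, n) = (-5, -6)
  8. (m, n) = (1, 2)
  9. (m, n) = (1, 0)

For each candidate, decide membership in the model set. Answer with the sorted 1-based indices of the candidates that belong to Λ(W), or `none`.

9

Compute λ' = (1−√5)/2 = -0.618034, so π⊥(m,n) = m -0.618034·n.
#1 (-5,-8): internal coord -5 + (-8)·λ' = -0.055728; -0.055728 ∉ [0.4, 1.2) → out
#2 (2,1): internal coord 2 + (1)·λ' = +1.381966; +1.381966 ∉ [0.4, 1.2) → out
#3 (5,8): internal coord 5 + (8)·λ' = +0.055728; +0.055728 ∉ [0.4, 1.2) → out
#4 (5,-3): internal coord 5 + (-3)·λ' = +6.854102; +6.854102 ∉ [0.4, 1.2) → out
#5 (-1,-6): internal coord -1 + (-6)·λ' = +2.708204; +2.708204 ∉ [0.4, 1.2) → out
#6 (4,3): internal coord 4 + (3)·λ' = +2.145898; +2.145898 ∉ [0.4, 1.2) → out
#7 (-5,-6): internal coord -5 + (-6)·λ' = -1.291796; -1.291796 ∉ [0.4, 1.2) → out
#8 (1,2): internal coord 1 + (2)·λ' = -0.236068; -0.236068 ∉ [0.4, 1.2) → out
#9 (1,0): internal coord 1 + (0)·λ' = +1.000000; +1.000000 ∈ [0.4, 1.2) → IN Λ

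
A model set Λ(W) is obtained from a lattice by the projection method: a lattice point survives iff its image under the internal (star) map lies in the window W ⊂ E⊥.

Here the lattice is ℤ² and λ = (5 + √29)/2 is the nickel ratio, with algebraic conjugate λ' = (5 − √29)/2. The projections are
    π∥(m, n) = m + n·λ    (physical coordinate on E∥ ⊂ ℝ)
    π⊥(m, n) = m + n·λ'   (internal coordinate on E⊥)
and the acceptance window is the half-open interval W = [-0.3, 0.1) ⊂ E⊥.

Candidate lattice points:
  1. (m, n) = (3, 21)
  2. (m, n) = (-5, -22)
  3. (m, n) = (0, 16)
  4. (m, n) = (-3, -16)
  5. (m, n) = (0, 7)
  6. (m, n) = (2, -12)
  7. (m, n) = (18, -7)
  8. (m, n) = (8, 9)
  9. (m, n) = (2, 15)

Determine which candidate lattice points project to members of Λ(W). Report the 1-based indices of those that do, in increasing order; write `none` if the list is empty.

Numerically λ ≈ 5.19258 and λ' = −1/λ ≈ -0.19258.
#1 (3,21): internal coord 3 + (21)·λ' = -1.04423; -1.04423 ∉ [-0.3, 0.1) → out
#2 (-5,-22): internal coord -5 + (-22)·λ' = -0.76319; -0.76319 ∉ [-0.3, 0.1) → out
#3 (0,16): internal coord 0 + (16)·λ' = -3.08132; -3.08132 ∉ [-0.3, 0.1) → out
#4 (-3,-16): internal coord -3 + (-16)·λ' = +0.08132; +0.08132 ∈ [-0.3, 0.1) → IN Λ
#5 (0,7): internal coord 0 + (7)·λ' = -1.34808; -1.34808 ∉ [-0.3, 0.1) → out
#6 (2,-12): internal coord 2 + (-12)·λ' = +4.31099; +4.31099 ∉ [-0.3, 0.1) → out
#7 (18,-7): internal coord 18 + (-7)·λ' = +19.34808; +19.34808 ∉ [-0.3, 0.1) → out
#8 (8,9): internal coord 8 + (9)·λ' = +6.26676; +6.26676 ∉ [-0.3, 0.1) → out
#9 (2,15): internal coord 2 + (15)·λ' = -0.88874; -0.88874 ∉ [-0.3, 0.1) → out

4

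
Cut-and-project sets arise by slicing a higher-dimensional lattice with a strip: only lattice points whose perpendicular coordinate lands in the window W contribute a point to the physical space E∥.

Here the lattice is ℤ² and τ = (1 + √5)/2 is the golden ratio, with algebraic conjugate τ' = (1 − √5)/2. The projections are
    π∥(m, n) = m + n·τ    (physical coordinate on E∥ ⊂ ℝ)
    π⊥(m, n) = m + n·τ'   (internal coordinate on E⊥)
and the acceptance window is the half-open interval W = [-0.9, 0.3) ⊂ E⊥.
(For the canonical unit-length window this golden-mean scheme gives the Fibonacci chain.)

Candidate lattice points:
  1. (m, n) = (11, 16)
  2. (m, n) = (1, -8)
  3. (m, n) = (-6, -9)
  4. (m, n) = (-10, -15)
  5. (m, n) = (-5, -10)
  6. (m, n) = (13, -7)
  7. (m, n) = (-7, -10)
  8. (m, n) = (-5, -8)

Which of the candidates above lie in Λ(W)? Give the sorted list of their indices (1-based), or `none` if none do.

τ' = (1−√5)/2 ≈ -0.6180.
#1 (11,16): internal coord 11 + (16)·τ' = +1.1115; +1.1115 ∉ [-0.9, 0.3) → out
#2 (1,-8): internal coord 1 + (-8)·τ' = +5.9443; +5.9443 ∉ [-0.9, 0.3) → out
#3 (-6,-9): internal coord -6 + (-9)·τ' = -0.4377; -0.4377 ∈ [-0.9, 0.3) → IN Λ
#4 (-10,-15): internal coord -10 + (-15)·τ' = -0.7295; -0.7295 ∈ [-0.9, 0.3) → IN Λ
#5 (-5,-10): internal coord -5 + (-10)·τ' = +1.1803; +1.1803 ∉ [-0.9, 0.3) → out
#6 (13,-7): internal coord 13 + (-7)·τ' = +17.3262; +17.3262 ∉ [-0.9, 0.3) → out
#7 (-7,-10): internal coord -7 + (-10)·τ' = -0.8197; -0.8197 ∈ [-0.9, 0.3) → IN Λ
#8 (-5,-8): internal coord -5 + (-8)·τ' = -0.0557; -0.0557 ∈ [-0.9, 0.3) → IN Λ

3, 4, 7, 8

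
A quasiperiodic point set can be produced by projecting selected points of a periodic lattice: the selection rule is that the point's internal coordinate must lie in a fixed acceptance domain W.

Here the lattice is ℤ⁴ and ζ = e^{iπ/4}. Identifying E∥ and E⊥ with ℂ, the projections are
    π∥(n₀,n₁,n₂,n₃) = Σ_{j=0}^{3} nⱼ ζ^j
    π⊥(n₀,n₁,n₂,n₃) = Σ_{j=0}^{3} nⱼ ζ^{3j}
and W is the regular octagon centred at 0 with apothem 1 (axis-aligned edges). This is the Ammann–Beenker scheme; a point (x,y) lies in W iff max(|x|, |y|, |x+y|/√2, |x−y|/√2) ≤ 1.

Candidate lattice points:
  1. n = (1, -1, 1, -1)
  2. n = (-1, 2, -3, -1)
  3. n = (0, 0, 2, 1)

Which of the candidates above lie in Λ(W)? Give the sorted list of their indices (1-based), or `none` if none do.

none

Internal map: ζ^{3j} for j=0..3 gives (1,0), (−√2/2,√2/2), (0,−1), (√2/2,√2/2).
#1 (1, -1, 1, -1): internal (1.000000, -2.414214); octagon support 2.414214 vs apothem 1 → ∉ W
#2 (-1, 2, -3, -1): internal (-3.121320, 3.707107); octagon support 4.828427 vs apothem 1 → ∉ W
#3 (0, 0, 2, 1): internal (0.707107, -1.292893); octagon support 1.414214 vs apothem 1 → ∉ W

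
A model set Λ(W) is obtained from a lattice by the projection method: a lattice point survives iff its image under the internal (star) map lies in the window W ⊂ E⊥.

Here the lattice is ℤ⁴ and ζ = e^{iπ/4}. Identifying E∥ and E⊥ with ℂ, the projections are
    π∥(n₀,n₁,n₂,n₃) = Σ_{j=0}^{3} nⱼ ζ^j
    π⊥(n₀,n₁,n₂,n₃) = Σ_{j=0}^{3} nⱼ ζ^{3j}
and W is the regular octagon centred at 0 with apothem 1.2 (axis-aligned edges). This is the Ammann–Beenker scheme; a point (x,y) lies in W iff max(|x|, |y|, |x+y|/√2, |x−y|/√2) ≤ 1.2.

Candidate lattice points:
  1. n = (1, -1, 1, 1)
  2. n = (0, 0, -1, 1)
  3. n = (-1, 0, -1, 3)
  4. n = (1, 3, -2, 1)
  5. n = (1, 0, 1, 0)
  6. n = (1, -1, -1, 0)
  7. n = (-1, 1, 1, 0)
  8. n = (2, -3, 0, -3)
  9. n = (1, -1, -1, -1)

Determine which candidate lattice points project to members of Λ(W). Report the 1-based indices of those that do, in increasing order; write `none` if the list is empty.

9

π⊥(n) = n₀ + n₁ζ³ + n₂ζ⁶ + n₃ζ⁹ where ζ = e^{iπ/4}.
candidate 1: n = (1, -1, 1, 1) → π⊥ ≈ (+2.41421, -1.00000); max(|x|,|y|,|x±y|/√2) = 2.41421 > 1.2 ⇒ ∉ W
candidate 2: n = (0, 0, -1, 1) → π⊥ ≈ (+0.70711, +1.70711); max(|x|,|y|,|x±y|/√2) = 1.70711 > 1.2 ⇒ ∉ W
candidate 3: n = (-1, 0, -1, 3) → π⊥ ≈ (+1.12132, +3.12132); max(|x|,|y|,|x±y|/√2) = 3.12132 > 1.2 ⇒ ∉ W
candidate 4: n = (1, 3, -2, 1) → π⊥ ≈ (-0.41421, +4.82843); max(|x|,|y|,|x±y|/√2) = 4.82843 > 1.2 ⇒ ∉ W
candidate 5: n = (1, 0, 1, 0) → π⊥ ≈ (+1.00000, -1.00000); max(|x|,|y|,|x±y|/√2) = 1.41421 > 1.2 ⇒ ∉ W
candidate 6: n = (1, -1, -1, 0) → π⊥ ≈ (+1.70711, +0.29289); max(|x|,|y|,|x±y|/√2) = 1.70711 > 1.2 ⇒ ∉ W
candidate 7: n = (-1, 1, 1, 0) → π⊥ ≈ (-1.70711, -0.29289); max(|x|,|y|,|x±y|/√2) = 1.70711 > 1.2 ⇒ ∉ W
candidate 8: n = (2, -3, 0, -3) → π⊥ ≈ (+2.00000, -4.24264); max(|x|,|y|,|x±y|/√2) = 4.41421 > 1.2 ⇒ ∉ W
candidate 9: n = (1, -1, -1, -1) → π⊥ ≈ (+1.00000, -0.41421); max(|x|,|y|,|x±y|/√2) = 1.00000 ≤ 1.2 ⇒ ∈ W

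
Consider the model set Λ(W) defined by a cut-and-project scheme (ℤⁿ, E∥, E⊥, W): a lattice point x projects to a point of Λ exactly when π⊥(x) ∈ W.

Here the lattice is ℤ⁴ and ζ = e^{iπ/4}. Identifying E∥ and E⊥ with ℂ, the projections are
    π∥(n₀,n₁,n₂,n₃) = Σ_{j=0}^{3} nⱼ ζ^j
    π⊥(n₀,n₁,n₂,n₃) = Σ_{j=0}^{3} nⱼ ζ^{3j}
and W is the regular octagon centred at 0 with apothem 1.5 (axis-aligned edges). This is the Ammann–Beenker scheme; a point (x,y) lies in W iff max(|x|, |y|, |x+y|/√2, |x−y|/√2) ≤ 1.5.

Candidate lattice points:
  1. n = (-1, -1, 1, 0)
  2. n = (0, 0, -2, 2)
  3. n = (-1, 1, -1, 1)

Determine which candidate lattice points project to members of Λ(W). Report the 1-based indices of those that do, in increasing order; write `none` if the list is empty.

none

With ζ = e^{iπ/4} the internal vectors are ζ^0,ζ^3,ζ^6,ζ^9.
candidate 1: n = (-1, -1, 1, 0) → π⊥ ≈ (-0.29289, -1.70711); max(|x|,|y|,|x±y|/√2) = 1.70711 > 1.5 ⇒ ∉ W
candidate 2: n = (0, 0, -2, 2) → π⊥ ≈ (+1.41421, +3.41421); max(|x|,|y|,|x±y|/√2) = 3.41421 > 1.5 ⇒ ∉ W
candidate 3: n = (-1, 1, -1, 1) → π⊥ ≈ (-1.00000, +2.41421); max(|x|,|y|,|x±y|/√2) = 2.41421 > 1.5 ⇒ ∉ W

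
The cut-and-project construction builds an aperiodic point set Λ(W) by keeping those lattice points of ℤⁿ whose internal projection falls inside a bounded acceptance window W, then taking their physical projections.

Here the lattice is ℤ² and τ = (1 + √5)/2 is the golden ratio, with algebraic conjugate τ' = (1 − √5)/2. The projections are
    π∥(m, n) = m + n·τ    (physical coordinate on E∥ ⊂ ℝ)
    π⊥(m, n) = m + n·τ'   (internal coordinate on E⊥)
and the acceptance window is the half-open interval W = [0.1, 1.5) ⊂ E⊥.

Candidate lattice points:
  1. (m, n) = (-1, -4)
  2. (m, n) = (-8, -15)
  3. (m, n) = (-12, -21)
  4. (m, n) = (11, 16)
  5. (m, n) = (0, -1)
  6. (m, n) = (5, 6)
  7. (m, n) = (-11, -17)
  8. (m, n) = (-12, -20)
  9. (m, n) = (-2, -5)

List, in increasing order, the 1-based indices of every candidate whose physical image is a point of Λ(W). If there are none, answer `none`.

1, 2, 3, 4, 5, 6, 8, 9

Compute τ' = (1−√5)/2 = -0.6180, so π⊥(m,n) = m -0.6180·n.
[1] lift (-1,-4): star map gives 1.4721; window check 0.1 ≤ 1.4721 < 1.5 is true → IN Λ
[2] lift (-8,-15): star map gives 1.2705; window check 0.1 ≤ 1.2705 < 1.5 is true → IN Λ
[3] lift (-12,-21): star map gives 0.9787; window check 0.1 ≤ 0.9787 < 1.5 is true → IN Λ
[4] lift (11,16): star map gives 1.1115; window check 0.1 ≤ 1.1115 < 1.5 is true → IN Λ
[5] lift (0,-1): star map gives 0.6180; window check 0.1 ≤ 0.6180 < 1.5 is true → IN Λ
[6] lift (5,6): star map gives 1.2918; window check 0.1 ≤ 1.2918 < 1.5 is true → IN Λ
[7] lift (-11,-17): star map gives -0.4934; window check 0.1 ≤ -0.4934 < 1.5 is false → out
[8] lift (-12,-20): star map gives 0.3607; window check 0.1 ≤ 0.3607 < 1.5 is true → IN Λ
[9] lift (-2,-5): star map gives 1.0902; window check 0.1 ≤ 1.0902 < 1.5 is true → IN Λ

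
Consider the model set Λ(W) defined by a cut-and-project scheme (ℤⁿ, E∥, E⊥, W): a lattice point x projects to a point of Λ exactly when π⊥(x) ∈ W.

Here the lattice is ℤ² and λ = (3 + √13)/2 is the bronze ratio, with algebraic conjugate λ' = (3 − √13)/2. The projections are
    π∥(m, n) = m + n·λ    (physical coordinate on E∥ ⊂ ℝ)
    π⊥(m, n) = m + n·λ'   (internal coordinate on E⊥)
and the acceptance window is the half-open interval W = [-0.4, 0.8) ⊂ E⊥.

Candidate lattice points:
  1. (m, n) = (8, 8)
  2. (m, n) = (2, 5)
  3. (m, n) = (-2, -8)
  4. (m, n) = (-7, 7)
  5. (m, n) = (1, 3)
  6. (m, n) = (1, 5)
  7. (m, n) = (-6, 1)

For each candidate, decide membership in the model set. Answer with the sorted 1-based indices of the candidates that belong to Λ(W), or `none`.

2, 3, 5

Numerically λ ≈ 3.30278 and λ' = −1/λ ≈ -0.30278.
candidate 1: (m,n)=(8,8) → π∥ = 8+8·λ ≈ 34.42221, π⊥ = 8+8·λ' ≈ 5.57779 ∉ [-0.4, 0.8) ⇒ out
candidate 2: (m,n)=(2,5) → π∥ = 2+5·λ ≈ 18.51388, π⊥ = 2+5·λ' ≈ 0.48612 ∈ [-0.4, 0.8) ⇒ IN Λ
candidate 3: (m,n)=(-2,-8) → π∥ = -2-8·λ ≈ -28.42221, π⊥ = -2-8·λ' ≈ 0.42221 ∈ [-0.4, 0.8) ⇒ IN Λ
candidate 4: (m,n)=(-7,7) → π∥ = -7+7·λ ≈ 16.11943, π⊥ = -7+7·λ' ≈ -9.11943 ∉ [-0.4, 0.8) ⇒ out
candidate 5: (m,n)=(1,3) → π∥ = 1+3·λ ≈ 10.90833, π⊥ = 1+3·λ' ≈ 0.09167 ∈ [-0.4, 0.8) ⇒ IN Λ
candidate 6: (m,n)=(1,5) → π∥ = 1+5·λ ≈ 17.51388, π⊥ = 1+5·λ' ≈ -0.51388 ∉ [-0.4, 0.8) ⇒ out
candidate 7: (m,n)=(-6,1) → π∥ = -6+1·λ ≈ -2.69722, π⊥ = -6+1·λ' ≈ -6.30278 ∉ [-0.4, 0.8) ⇒ out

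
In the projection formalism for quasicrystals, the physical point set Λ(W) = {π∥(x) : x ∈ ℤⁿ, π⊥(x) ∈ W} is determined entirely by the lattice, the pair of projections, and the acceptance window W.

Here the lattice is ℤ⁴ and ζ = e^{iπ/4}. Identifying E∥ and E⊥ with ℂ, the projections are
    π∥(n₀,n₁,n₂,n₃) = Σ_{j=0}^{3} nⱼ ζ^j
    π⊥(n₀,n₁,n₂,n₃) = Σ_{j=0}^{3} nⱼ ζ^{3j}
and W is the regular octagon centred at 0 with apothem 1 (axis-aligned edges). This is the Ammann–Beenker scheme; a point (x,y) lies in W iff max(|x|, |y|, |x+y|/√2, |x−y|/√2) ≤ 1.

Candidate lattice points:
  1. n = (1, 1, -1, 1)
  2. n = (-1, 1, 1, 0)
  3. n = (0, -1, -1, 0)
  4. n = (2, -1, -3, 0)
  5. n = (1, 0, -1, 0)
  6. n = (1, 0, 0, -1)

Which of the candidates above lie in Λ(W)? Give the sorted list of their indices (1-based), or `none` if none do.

With ζ = e^{iπ/4} the internal vectors are ζ^0,ζ^3,ζ^6,ζ^9.
candidate 1: n = (1, 1, -1, 1) → π⊥ ≈ (+1.00000, +2.41421); max(|x|,|y|,|x±y|/√2) = 2.41421 > 1 ⇒ ∉ W
candidate 2: n = (-1, 1, 1, 0) → π⊥ ≈ (-1.70711, -0.29289); max(|x|,|y|,|x±y|/√2) = 1.70711 > 1 ⇒ ∉ W
candidate 3: n = (0, -1, -1, 0) → π⊥ ≈ (+0.70711, +0.29289); max(|x|,|y|,|x±y|/√2) = 0.70711 ≤ 1 ⇒ ∈ W
candidate 4: n = (2, -1, -3, 0) → π⊥ ≈ (+2.70711, +2.29289); max(|x|,|y|,|x±y|/√2) = 3.53553 > 1 ⇒ ∉ W
candidate 5: n = (1, 0, -1, 0) → π⊥ ≈ (+1.00000, +1.00000); max(|x|,|y|,|x±y|/√2) = 1.41421 > 1 ⇒ ∉ W
candidate 6: n = (1, 0, 0, -1) → π⊥ ≈ (+0.29289, -0.70711); max(|x|,|y|,|x±y|/√2) = 0.70711 ≤ 1 ⇒ ∈ W

3, 6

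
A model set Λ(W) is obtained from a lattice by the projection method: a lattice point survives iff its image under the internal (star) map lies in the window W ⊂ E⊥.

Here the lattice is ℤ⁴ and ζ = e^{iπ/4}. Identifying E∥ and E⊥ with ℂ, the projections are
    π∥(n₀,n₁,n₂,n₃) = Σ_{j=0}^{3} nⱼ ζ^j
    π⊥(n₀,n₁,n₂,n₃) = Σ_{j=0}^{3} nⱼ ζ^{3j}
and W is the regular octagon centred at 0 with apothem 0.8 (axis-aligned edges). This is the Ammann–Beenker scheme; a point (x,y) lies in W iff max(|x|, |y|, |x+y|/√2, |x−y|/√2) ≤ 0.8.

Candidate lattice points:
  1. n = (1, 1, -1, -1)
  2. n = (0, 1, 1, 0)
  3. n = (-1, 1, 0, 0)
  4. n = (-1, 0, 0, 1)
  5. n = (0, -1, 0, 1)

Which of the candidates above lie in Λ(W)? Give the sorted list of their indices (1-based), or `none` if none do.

2, 4

With ζ = e^{iπ/4} the internal vectors are ζ^0,ζ^3,ζ^6,ζ^9.
#1 (1, 1, -1, -1): internal (-0.41421, 1.00000); octagon support 1.00000 vs apothem 0.8 → ∉ W
#2 (0, 1, 1, 0): internal (-0.70711, -0.29289); octagon support 0.70711 vs apothem 0.8 → ∈ W
#3 (-1, 1, 0, 0): internal (-1.70711, 0.70711); octagon support 1.70711 vs apothem 0.8 → ∉ W
#4 (-1, 0, 0, 1): internal (-0.29289, 0.70711); octagon support 0.70711 vs apothem 0.8 → ∈ W
#5 (0, -1, 0, 1): internal (1.41421, 0.00000); octagon support 1.41421 vs apothem 0.8 → ∉ W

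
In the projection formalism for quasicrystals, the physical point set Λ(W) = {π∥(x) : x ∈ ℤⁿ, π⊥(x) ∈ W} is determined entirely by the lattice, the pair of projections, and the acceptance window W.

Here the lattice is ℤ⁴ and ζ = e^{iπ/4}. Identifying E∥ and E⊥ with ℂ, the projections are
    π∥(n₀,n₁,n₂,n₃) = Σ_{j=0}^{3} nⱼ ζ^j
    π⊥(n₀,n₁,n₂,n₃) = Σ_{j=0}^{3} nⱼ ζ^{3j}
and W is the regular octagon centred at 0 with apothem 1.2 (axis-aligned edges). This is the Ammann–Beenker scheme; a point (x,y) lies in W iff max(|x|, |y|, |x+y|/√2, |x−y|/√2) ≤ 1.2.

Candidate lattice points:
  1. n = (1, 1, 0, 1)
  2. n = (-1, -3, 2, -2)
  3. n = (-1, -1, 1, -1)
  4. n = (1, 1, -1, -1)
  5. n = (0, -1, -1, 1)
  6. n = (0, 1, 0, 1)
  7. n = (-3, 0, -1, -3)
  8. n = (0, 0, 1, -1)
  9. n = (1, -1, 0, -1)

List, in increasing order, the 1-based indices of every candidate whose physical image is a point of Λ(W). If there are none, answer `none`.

4

Internal map: ζ^{3j} for j=0..3 gives (1,0), (−√2/2,√2/2), (0,−1), (√2/2,√2/2).
#1 (1, 1, 0, 1): internal (1.00000, 1.41421); octagon support 1.70711 vs apothem 1.2 → ∉ W
#2 (-1, -3, 2, -2): internal (-0.29289, -5.53553); octagon support 5.53553 vs apothem 1.2 → ∉ W
#3 (-1, -1, 1, -1): internal (-1.00000, -2.41421); octagon support 2.41421 vs apothem 1.2 → ∉ W
#4 (1, 1, -1, -1): internal (-0.41421, 1.00000); octagon support 1.00000 vs apothem 1.2 → ∈ W
#5 (0, -1, -1, 1): internal (1.41421, 1.00000); octagon support 1.70711 vs apothem 1.2 → ∉ W
#6 (0, 1, 0, 1): internal (0.00000, 1.41421); octagon support 1.41421 vs apothem 1.2 → ∉ W
#7 (-3, 0, -1, -3): internal (-5.12132, -1.12132); octagon support 5.12132 vs apothem 1.2 → ∉ W
#8 (0, 0, 1, -1): internal (-0.70711, -1.70711); octagon support 1.70711 vs apothem 1.2 → ∉ W
#9 (1, -1, 0, -1): internal (1.00000, -1.41421); octagon support 1.70711 vs apothem 1.2 → ∉ W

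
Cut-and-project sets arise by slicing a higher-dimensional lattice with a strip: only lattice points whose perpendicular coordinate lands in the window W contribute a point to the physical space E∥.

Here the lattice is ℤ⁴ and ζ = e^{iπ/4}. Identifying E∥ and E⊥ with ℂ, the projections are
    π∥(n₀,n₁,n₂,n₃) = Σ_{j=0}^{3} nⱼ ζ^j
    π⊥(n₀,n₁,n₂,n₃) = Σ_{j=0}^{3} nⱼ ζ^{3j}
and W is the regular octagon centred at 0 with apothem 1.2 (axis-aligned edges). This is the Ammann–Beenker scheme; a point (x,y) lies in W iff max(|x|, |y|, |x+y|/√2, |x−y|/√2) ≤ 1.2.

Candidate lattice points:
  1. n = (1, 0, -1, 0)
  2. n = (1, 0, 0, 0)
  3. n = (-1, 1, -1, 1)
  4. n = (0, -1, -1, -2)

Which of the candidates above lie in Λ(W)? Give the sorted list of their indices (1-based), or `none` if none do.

π⊥(n) = n₀ + n₁ζ³ + n₂ζ⁶ + n₃ζ⁹ where ζ = e^{iπ/4}.
#1 (1, 0, -1, 0): internal (1.00000, 1.00000); octagon support 1.41421 vs apothem 1.2 → ∉ W
#2 (1, 0, 0, 0): internal (1.00000, 0.00000); octagon support 1.00000 vs apothem 1.2 → ∈ W
#3 (-1, 1, -1, 1): internal (-1.00000, 2.41421); octagon support 2.41421 vs apothem 1.2 → ∉ W
#4 (0, -1, -1, -2): internal (-0.70711, -1.12132); octagon support 1.29289 vs apothem 1.2 → ∉ W

2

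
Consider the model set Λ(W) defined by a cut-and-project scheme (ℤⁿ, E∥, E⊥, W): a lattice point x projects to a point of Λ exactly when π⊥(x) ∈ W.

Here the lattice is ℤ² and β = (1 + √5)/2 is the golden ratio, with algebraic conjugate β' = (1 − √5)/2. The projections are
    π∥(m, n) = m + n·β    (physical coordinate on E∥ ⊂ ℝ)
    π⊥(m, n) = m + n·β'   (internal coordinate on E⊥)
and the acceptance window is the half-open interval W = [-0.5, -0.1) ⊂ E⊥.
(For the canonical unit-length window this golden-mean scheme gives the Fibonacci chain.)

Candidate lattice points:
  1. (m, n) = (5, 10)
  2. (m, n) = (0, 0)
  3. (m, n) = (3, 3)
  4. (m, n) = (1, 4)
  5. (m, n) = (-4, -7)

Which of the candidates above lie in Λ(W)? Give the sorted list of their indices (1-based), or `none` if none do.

none

Numerically β ≈ 1.6180 and β' = −1/β ≈ -0.6180.
#1 (5,10): internal coord 5 + (10)·β' = -1.1803; -1.1803 ∉ [-0.5, -0.1) → out
#2 (0,0): internal coord 0 + (0)·β' = +0.0000; +0.0000 ∉ [-0.5, -0.1) → out
#3 (3,3): internal coord 3 + (3)·β' = +1.1459; +1.1459 ∉ [-0.5, -0.1) → out
#4 (1,4): internal coord 1 + (4)·β' = -1.4721; -1.4721 ∉ [-0.5, -0.1) → out
#5 (-4,-7): internal coord -4 + (-7)·β' = +0.3262; +0.3262 ∉ [-0.5, -0.1) → out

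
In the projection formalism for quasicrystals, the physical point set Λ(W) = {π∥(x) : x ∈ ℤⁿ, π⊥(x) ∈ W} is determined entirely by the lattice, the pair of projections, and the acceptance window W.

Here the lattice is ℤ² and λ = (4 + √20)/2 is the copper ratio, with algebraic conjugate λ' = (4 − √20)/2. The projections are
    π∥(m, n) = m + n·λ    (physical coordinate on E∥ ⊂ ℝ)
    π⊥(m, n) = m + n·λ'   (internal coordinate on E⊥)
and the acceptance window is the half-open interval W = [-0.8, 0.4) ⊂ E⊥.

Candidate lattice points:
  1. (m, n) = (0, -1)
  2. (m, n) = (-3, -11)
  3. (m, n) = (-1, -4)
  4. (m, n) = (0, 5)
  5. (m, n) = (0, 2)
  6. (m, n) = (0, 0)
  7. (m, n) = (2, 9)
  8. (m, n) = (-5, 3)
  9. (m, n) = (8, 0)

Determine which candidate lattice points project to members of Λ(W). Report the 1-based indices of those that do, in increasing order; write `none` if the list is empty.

λ' = (4−√20)/2 ≈ -0.2361.
candidate 1: (m,n)=(0,-1) → π∥ = 0-1·λ ≈ -4.2361, π⊥ = 0-1·λ' ≈ 0.2361 ∈ [-0.8, 0.4) ⇒ IN Λ
candidate 2: (m,n)=(-3,-11) → π∥ = -3-11·λ ≈ -49.5967, π⊥ = -3-11·λ' ≈ -0.4033 ∈ [-0.8, 0.4) ⇒ IN Λ
candidate 3: (m,n)=(-1,-4) → π∥ = -1-4·λ ≈ -17.9443, π⊥ = -1-4·λ' ≈ -0.0557 ∈ [-0.8, 0.4) ⇒ IN Λ
candidate 4: (m,n)=(0,5) → π∥ = 0+5·λ ≈ 21.1803, π⊥ = 0+5·λ' ≈ -1.1803 ∉ [-0.8, 0.4) ⇒ out
candidate 5: (m,n)=(0,2) → π∥ = 0+2·λ ≈ 8.4721, π⊥ = 0+2·λ' ≈ -0.4721 ∈ [-0.8, 0.4) ⇒ IN Λ
candidate 6: (m,n)=(0,0) → π∥ = 0+0·λ ≈ 0.0000, π⊥ = 0+0·λ' ≈ 0.0000 ∈ [-0.8, 0.4) ⇒ IN Λ
candidate 7: (m,n)=(2,9) → π∥ = 2+9·λ ≈ 40.1246, π⊥ = 2+9·λ' ≈ -0.1246 ∈ [-0.8, 0.4) ⇒ IN Λ
candidate 8: (m,n)=(-5,3) → π∥ = -5+3·λ ≈ 7.7082, π⊥ = -5+3·λ' ≈ -5.7082 ∉ [-0.8, 0.4) ⇒ out
candidate 9: (m,n)=(8,0) → π∥ = 8+0·λ ≈ 8.0000, π⊥ = 8+0·λ' ≈ 8.0000 ∉ [-0.8, 0.4) ⇒ out

1, 2, 3, 5, 6, 7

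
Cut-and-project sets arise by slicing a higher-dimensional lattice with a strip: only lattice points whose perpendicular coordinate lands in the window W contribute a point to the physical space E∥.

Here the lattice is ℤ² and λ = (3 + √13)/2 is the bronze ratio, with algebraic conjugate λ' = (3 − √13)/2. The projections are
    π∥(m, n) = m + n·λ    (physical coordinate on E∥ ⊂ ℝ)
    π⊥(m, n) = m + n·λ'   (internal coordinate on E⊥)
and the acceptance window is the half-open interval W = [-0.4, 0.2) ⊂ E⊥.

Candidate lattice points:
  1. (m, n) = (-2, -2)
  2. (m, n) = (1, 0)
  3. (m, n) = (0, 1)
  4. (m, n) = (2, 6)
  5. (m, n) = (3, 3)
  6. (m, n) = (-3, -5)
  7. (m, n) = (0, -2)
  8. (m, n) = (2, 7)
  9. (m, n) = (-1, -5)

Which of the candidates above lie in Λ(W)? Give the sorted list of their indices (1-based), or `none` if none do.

3, 4, 8

λ' = (3−√13)/2 ≈ -0.3028.
[1] lift (-2,-2): star map gives -1.3944; window check -0.4 ≤ -1.3944 < 0.2 is false → out
[2] lift (1,0): star map gives 1.0000; window check -0.4 ≤ 1.0000 < 0.2 is false → out
[3] lift (0,1): star map gives -0.3028; window check -0.4 ≤ -0.3028 < 0.2 is true → IN Λ
[4] lift (2,6): star map gives 0.1833; window check -0.4 ≤ 0.1833 < 0.2 is true → IN Λ
[5] lift (3,3): star map gives 2.0917; window check -0.4 ≤ 2.0917 < 0.2 is false → out
[6] lift (-3,-5): star map gives -1.4861; window check -0.4 ≤ -1.4861 < 0.2 is false → out
[7] lift (0,-2): star map gives 0.6056; window check -0.4 ≤ 0.6056 < 0.2 is false → out
[8] lift (2,7): star map gives -0.1194; window check -0.4 ≤ -0.1194 < 0.2 is true → IN Λ
[9] lift (-1,-5): star map gives 0.5139; window check -0.4 ≤ 0.5139 < 0.2 is false → out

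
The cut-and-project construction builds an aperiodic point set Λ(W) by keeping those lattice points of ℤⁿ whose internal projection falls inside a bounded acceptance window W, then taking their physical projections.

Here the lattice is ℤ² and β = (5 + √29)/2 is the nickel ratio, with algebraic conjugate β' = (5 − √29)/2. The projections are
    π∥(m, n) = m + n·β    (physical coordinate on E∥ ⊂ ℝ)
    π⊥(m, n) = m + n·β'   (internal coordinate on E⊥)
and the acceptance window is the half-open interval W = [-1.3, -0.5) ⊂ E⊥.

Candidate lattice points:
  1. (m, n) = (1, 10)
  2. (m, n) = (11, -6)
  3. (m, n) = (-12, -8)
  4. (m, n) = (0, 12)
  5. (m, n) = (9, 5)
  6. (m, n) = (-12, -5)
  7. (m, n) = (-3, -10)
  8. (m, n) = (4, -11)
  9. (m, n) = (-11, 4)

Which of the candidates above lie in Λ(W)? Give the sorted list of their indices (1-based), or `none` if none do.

β' = (5−√29)/2 ≈ -0.19258.
[1] lift (1,10): star map gives -0.92582; window check -1.3 ≤ -0.92582 < -0.5 is true → IN Λ
[2] lift (11,-6): star map gives 12.15549; window check -1.3 ≤ 12.15549 < -0.5 is false → out
[3] lift (-12,-8): star map gives -10.45934; window check -1.3 ≤ -10.45934 < -0.5 is false → out
[4] lift (0,12): star map gives -2.31099; window check -1.3 ≤ -2.31099 < -0.5 is false → out
[5] lift (9,5): star map gives 8.03709; window check -1.3 ≤ 8.03709 < -0.5 is false → out
[6] lift (-12,-5): star map gives -11.03709; window check -1.3 ≤ -11.03709 < -0.5 is false → out
[7] lift (-3,-10): star map gives -1.07418; window check -1.3 ≤ -1.07418 < -0.5 is true → IN Λ
[8] lift (4,-11): star map gives 6.11841; window check -1.3 ≤ 6.11841 < -0.5 is false → out
[9] lift (-11,4): star map gives -11.77033; window check -1.3 ≤ -11.77033 < -0.5 is false → out

1, 7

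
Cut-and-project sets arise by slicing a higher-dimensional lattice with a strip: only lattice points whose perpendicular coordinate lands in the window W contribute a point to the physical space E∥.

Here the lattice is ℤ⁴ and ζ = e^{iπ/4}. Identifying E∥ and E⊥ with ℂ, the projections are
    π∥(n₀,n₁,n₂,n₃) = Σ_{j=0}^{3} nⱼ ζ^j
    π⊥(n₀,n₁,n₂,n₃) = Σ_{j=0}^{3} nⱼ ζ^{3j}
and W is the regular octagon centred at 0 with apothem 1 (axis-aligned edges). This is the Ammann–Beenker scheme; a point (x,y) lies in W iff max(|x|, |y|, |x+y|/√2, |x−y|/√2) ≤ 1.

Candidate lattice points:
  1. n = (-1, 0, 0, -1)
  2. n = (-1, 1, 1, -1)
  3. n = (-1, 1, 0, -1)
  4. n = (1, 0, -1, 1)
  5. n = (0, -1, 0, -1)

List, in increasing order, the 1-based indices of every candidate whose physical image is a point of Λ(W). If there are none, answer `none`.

π⊥(n) = n₀ + n₁ζ³ + n₂ζ⁶ + n₃ζ⁹ where ζ = e^{iπ/4}.
#1 (-1, 0, 0, -1): internal (-1.70711, -0.70711); octagon support 1.70711 vs apothem 1 → ∉ W
#2 (-1, 1, 1, -1): internal (-2.41421, -1.00000); octagon support 2.41421 vs apothem 1 → ∉ W
#3 (-1, 1, 0, -1): internal (-2.41421, 0.00000); octagon support 2.41421 vs apothem 1 → ∉ W
#4 (1, 0, -1, 1): internal (1.70711, 1.70711); octagon support 2.41421 vs apothem 1 → ∉ W
#5 (0, -1, 0, -1): internal (0.00000, -1.41421); octagon support 1.41421 vs apothem 1 → ∉ W

none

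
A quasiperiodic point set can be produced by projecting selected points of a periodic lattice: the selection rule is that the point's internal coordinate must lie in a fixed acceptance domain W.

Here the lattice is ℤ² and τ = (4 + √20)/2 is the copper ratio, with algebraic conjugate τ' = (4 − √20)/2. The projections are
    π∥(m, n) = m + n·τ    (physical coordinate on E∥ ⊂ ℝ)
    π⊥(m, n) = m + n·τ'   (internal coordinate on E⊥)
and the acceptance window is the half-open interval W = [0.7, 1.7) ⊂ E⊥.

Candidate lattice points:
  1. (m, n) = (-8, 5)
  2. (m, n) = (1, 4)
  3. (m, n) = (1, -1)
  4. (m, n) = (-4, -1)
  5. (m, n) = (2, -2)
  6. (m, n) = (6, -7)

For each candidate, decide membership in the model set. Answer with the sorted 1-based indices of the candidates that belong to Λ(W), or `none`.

Numerically τ ≈ 4.2361 and τ' = −1/τ ≈ -0.2361.
[1] lift (-8,5): star map gives -9.1803; window check 0.7 ≤ -9.1803 < 1.7 is false → out
[2] lift (1,4): star map gives 0.0557; window check 0.7 ≤ 0.0557 < 1.7 is false → out
[3] lift (1,-1): star map gives 1.2361; window check 0.7 ≤ 1.2361 < 1.7 is true → IN Λ
[4] lift (-4,-1): star map gives -3.7639; window check 0.7 ≤ -3.7639 < 1.7 is false → out
[5] lift (2,-2): star map gives 2.4721; window check 0.7 ≤ 2.4721 < 1.7 is false → out
[6] lift (6,-7): star map gives 7.6525; window check 0.7 ≤ 7.6525 < 1.7 is false → out

3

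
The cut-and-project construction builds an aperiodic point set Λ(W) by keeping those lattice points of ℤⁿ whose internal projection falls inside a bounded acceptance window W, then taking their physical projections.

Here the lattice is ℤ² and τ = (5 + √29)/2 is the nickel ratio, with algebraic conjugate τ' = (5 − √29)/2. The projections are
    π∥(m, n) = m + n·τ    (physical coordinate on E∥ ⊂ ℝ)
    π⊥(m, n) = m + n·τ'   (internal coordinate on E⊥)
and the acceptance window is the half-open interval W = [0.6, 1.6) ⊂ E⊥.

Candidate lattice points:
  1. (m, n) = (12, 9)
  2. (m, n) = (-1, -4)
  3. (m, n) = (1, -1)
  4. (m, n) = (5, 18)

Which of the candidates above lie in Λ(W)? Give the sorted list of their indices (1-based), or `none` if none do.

3, 4

Numerically τ ≈ 5.1926 and τ' = −1/τ ≈ -0.1926.
#1 (12,9): internal coord 12 + (9)·τ' = +10.2668; +10.2668 ∉ [0.6, 1.6) → out
#2 (-1,-4): internal coord -1 + (-4)·τ' = -0.2297; -0.2297 ∉ [0.6, 1.6) → out
#3 (1,-1): internal coord 1 + (-1)·τ' = +1.1926; +1.1926 ∈ [0.6, 1.6) → IN Λ
#4 (5,18): internal coord 5 + (18)·τ' = +1.5335; +1.5335 ∈ [0.6, 1.6) → IN Λ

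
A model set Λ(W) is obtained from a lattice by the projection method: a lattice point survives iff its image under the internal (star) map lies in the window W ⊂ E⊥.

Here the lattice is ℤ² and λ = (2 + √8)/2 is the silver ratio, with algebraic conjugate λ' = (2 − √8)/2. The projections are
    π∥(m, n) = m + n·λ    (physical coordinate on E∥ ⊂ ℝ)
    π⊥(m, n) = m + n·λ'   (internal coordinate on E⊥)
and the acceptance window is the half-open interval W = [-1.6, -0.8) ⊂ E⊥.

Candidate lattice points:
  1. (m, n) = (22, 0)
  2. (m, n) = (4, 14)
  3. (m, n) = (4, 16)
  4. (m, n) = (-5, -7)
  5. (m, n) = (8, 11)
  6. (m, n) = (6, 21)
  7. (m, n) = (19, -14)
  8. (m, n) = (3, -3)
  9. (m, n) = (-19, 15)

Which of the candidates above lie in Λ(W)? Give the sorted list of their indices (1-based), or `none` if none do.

none

Numerically λ ≈ 2.4142 and λ' = −1/λ ≈ -0.4142.
candidate 1: (m,n)=(22,0) → π∥ = 22+0·λ ≈ 22.0000, π⊥ = 22+0·λ' ≈ 22.0000 ∉ [-1.6, -0.8) ⇒ out
candidate 2: (m,n)=(4,14) → π∥ = 4+14·λ ≈ 37.7990, π⊥ = 4+14·λ' ≈ -1.7990 ∉ [-1.6, -0.8) ⇒ out
candidate 3: (m,n)=(4,16) → π∥ = 4+16·λ ≈ 42.6274, π⊥ = 4+16·λ' ≈ -2.6274 ∉ [-1.6, -0.8) ⇒ out
candidate 4: (m,n)=(-5,-7) → π∥ = -5-7·λ ≈ -21.8995, π⊥ = -5-7·λ' ≈ -2.1005 ∉ [-1.6, -0.8) ⇒ out
candidate 5: (m,n)=(8,11) → π∥ = 8+11·λ ≈ 34.5563, π⊥ = 8+11·λ' ≈ 3.4437 ∉ [-1.6, -0.8) ⇒ out
candidate 6: (m,n)=(6,21) → π∥ = 6+21·λ ≈ 56.6985, π⊥ = 6+21·λ' ≈ -2.6985 ∉ [-1.6, -0.8) ⇒ out
candidate 7: (m,n)=(19,-14) → π∥ = 19-14·λ ≈ -14.7990, π⊥ = 19-14·λ' ≈ 24.7990 ∉ [-1.6, -0.8) ⇒ out
candidate 8: (m,n)=(3,-3) → π∥ = 3-3·λ ≈ -4.2426, π⊥ = 3-3·λ' ≈ 4.2426 ∉ [-1.6, -0.8) ⇒ out
candidate 9: (m,n)=(-19,15) → π∥ = -19+15·λ ≈ 17.2132, π⊥ = -19+15·λ' ≈ -25.2132 ∉ [-1.6, -0.8) ⇒ out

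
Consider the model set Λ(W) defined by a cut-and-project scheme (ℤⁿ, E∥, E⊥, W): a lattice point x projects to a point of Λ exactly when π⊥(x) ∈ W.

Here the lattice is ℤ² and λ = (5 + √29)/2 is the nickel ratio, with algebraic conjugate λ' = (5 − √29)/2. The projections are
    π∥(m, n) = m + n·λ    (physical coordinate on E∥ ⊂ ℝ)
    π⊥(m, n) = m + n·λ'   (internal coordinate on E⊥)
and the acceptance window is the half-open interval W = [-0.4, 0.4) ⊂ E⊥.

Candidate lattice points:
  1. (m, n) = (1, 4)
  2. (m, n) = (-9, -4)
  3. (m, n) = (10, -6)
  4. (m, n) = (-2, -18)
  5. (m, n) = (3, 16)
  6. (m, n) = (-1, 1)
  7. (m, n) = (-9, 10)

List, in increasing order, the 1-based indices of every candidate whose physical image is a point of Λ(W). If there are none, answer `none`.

1, 5

λ' = (5−√29)/2 ≈ -0.192582.
[1] lift (1,4): star map gives 0.229670; window check -0.4 ≤ 0.229670 < 0.4 is true → IN Λ
[2] lift (-9,-4): star map gives -8.229670; window check -0.4 ≤ -8.229670 < 0.4 is false → out
[3] lift (10,-6): star map gives 11.155494; window check -0.4 ≤ 11.155494 < 0.4 is false → out
[4] lift (-2,-18): star map gives 1.466483; window check -0.4 ≤ 1.466483 < 0.4 is false → out
[5] lift (3,16): star map gives -0.081318; window check -0.4 ≤ -0.081318 < 0.4 is true → IN Λ
[6] lift (-1,1): star map gives -1.192582; window check -0.4 ≤ -1.192582 < 0.4 is false → out
[7] lift (-9,10): star map gives -10.925824; window check -0.4 ≤ -10.925824 < 0.4 is false → out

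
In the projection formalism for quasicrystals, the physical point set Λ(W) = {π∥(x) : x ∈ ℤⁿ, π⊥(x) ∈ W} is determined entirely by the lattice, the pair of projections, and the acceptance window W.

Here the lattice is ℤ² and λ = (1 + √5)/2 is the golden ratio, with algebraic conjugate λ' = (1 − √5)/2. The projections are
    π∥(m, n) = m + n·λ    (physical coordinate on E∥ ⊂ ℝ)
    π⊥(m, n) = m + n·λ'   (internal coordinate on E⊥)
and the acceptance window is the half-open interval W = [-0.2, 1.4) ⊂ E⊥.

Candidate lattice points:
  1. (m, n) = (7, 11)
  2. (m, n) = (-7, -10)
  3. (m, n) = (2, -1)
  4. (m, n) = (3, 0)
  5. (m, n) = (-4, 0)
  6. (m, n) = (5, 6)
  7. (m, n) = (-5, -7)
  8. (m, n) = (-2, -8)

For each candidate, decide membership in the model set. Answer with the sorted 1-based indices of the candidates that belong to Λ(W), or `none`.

1, 6

Numerically λ ≈ 1.6180 and λ' = −1/λ ≈ -0.6180.
candidate 1: (m,n)=(7,11) → π∥ = 7+11·λ ≈ 24.7984, π⊥ = 7+11·λ' ≈ 0.2016 ∈ [-0.2, 1.4) ⇒ IN Λ
candidate 2: (m,n)=(-7,-10) → π∥ = -7-10·λ ≈ -23.1803, π⊥ = -7-10·λ' ≈ -0.8197 ∉ [-0.2, 1.4) ⇒ out
candidate 3: (m,n)=(2,-1) → π∥ = 2-1·λ ≈ 0.3820, π⊥ = 2-1·λ' ≈ 2.6180 ∉ [-0.2, 1.4) ⇒ out
candidate 4: (m,n)=(3,0) → π∥ = 3+0·λ ≈ 3.0000, π⊥ = 3+0·λ' ≈ 3.0000 ∉ [-0.2, 1.4) ⇒ out
candidate 5: (m,n)=(-4,0) → π∥ = -4+0·λ ≈ -4.0000, π⊥ = -4+0·λ' ≈ -4.0000 ∉ [-0.2, 1.4) ⇒ out
candidate 6: (m,n)=(5,6) → π∥ = 5+6·λ ≈ 14.7082, π⊥ = 5+6·λ' ≈ 1.2918 ∈ [-0.2, 1.4) ⇒ IN Λ
candidate 7: (m,n)=(-5,-7) → π∥ = -5-7·λ ≈ -16.3262, π⊥ = -5-7·λ' ≈ -0.6738 ∉ [-0.2, 1.4) ⇒ out
candidate 8: (m,n)=(-2,-8) → π∥ = -2-8·λ ≈ -14.9443, π⊥ = -2-8·λ' ≈ 2.9443 ∉ [-0.2, 1.4) ⇒ out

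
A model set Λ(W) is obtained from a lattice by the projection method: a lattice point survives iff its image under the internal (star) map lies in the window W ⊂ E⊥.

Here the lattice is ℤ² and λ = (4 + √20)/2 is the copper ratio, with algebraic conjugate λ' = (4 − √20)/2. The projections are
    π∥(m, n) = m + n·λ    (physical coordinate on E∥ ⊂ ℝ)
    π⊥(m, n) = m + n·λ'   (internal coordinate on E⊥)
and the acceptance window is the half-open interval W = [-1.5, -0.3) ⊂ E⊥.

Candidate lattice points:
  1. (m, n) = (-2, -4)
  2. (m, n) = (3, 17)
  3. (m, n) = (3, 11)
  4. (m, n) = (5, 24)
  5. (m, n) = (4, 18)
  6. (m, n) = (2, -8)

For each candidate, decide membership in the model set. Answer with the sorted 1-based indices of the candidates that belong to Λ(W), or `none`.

1, 2, 4

Compute λ' = (4−√20)/2 = -0.236068, so π⊥(m,n) = m -0.236068·n.
[1] lift (-2,-4): star map gives -1.055728; window check -1.5 ≤ -1.055728 < -0.3 is true → IN Λ
[2] lift (3,17): star map gives -1.013156; window check -1.5 ≤ -1.013156 < -0.3 is true → IN Λ
[3] lift (3,11): star map gives 0.403252; window check -1.5 ≤ 0.403252 < -0.3 is false → out
[4] lift (5,24): star map gives -0.665631; window check -1.5 ≤ -0.665631 < -0.3 is true → IN Λ
[5] lift (4,18): star map gives -0.249224; window check -1.5 ≤ -0.249224 < -0.3 is false → out
[6] lift (2,-8): star map gives 3.888544; window check -1.5 ≤ 3.888544 < -0.3 is false → out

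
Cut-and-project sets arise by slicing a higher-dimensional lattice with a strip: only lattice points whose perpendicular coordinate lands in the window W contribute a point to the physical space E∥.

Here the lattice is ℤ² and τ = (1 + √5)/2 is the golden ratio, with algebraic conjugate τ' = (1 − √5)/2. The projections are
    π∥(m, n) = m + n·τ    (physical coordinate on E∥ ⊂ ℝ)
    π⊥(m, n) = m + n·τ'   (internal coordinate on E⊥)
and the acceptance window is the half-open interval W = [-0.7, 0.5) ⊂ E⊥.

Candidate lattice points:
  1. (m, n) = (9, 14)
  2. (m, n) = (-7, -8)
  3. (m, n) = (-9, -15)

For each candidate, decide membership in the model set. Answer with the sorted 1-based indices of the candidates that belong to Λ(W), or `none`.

1, 3

τ' = (1−√5)/2 ≈ -0.618034.
#1 (9,14): internal coord 9 + (14)·τ' = +0.347524; +0.347524 ∈ [-0.7, 0.5) → IN Λ
#2 (-7,-8): internal coord -7 + (-8)·τ' = -2.055728; -2.055728 ∉ [-0.7, 0.5) → out
#3 (-9,-15): internal coord -9 + (-15)·τ' = +0.270510; +0.270510 ∈ [-0.7, 0.5) → IN Λ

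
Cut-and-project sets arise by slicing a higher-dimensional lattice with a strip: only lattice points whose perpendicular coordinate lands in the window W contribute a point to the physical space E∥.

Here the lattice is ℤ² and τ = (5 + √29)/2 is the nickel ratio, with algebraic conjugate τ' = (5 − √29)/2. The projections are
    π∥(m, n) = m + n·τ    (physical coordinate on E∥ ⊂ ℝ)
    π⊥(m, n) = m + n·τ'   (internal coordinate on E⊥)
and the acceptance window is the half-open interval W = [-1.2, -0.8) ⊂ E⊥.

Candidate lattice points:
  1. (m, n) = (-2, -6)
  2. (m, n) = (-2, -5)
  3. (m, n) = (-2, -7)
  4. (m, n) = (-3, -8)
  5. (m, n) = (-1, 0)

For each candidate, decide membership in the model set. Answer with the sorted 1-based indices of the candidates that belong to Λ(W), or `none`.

Compute τ' = (5−√29)/2 = -0.192582, so π⊥(m,n) = m -0.192582·n.
candidate 1: (m,n)=(-2,-6) → π∥ = -2-6·τ ≈ -33.155494, π⊥ = -2-6·τ' ≈ -0.844506 ∈ [-1.2, -0.8) ⇒ IN Λ
candidate 2: (m,n)=(-2,-5) → π∥ = -2-5·τ ≈ -27.962912, π⊥ = -2-5·τ' ≈ -1.037088 ∈ [-1.2, -0.8) ⇒ IN Λ
candidate 3: (m,n)=(-2,-7) → π∥ = -2-7·τ ≈ -38.348077, π⊥ = -2-7·τ' ≈ -0.651923 ∉ [-1.2, -0.8) ⇒ out
candidate 4: (m,n)=(-3,-8) → π∥ = -3-8·τ ≈ -44.540659, π⊥ = -3-8·τ' ≈ -1.459341 ∉ [-1.2, -0.8) ⇒ out
candidate 5: (m,n)=(-1,0) → π∥ = -1+0·τ ≈ -1.000000, π⊥ = -1+0·τ' ≈ -1.000000 ∈ [-1.2, -0.8) ⇒ IN Λ

1, 2, 5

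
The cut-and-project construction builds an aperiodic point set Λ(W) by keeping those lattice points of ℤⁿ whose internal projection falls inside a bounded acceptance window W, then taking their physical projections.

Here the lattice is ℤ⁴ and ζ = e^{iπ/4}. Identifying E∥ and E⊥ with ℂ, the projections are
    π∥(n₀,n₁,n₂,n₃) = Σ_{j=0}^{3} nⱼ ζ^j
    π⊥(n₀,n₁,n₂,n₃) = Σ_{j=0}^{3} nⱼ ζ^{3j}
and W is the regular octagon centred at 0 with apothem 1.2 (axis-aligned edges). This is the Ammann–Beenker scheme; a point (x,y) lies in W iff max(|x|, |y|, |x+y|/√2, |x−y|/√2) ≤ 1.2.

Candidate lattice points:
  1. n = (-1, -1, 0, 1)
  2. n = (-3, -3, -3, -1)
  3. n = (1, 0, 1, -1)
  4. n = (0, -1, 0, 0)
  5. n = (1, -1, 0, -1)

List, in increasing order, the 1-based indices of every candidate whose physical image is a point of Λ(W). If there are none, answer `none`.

1, 4

With ζ = e^{iπ/4} the internal vectors are ζ^0,ζ^3,ζ^6,ζ^9.
candidate 1: n = (-1, -1, 0, 1) → π⊥ ≈ (+0.41421, +0.00000); max(|x|,|y|,|x±y|/√2) = 0.41421 ≤ 1.2 ⇒ ∈ W
candidate 2: n = (-3, -3, -3, -1) → π⊥ ≈ (-1.58579, +0.17157); max(|x|,|y|,|x±y|/√2) = 1.58579 > 1.2 ⇒ ∉ W
candidate 3: n = (1, 0, 1, -1) → π⊥ ≈ (+0.29289, -1.70711); max(|x|,|y|,|x±y|/√2) = 1.70711 > 1.2 ⇒ ∉ W
candidate 4: n = (0, -1, 0, 0) → π⊥ ≈ (+0.70711, -0.70711); max(|x|,|y|,|x±y|/√2) = 1.00000 ≤ 1.2 ⇒ ∈ W
candidate 5: n = (1, -1, 0, -1) → π⊥ ≈ (+1.00000, -1.41421); max(|x|,|y|,|x±y|/√2) = 1.70711 > 1.2 ⇒ ∉ W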